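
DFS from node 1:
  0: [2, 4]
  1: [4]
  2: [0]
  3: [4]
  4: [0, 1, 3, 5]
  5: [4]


Visit 1, push [4]
Visit 4, push [5, 3, 0]
Visit 0, push [2]
Visit 2, push []
Visit 3, push []
Visit 5, push []

DFS order: [1, 4, 0, 2, 3, 5]


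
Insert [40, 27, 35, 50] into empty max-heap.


Insert 40: [40]
Insert 27: [40, 27]
Insert 35: [40, 27, 35]
Insert 50: [50, 40, 35, 27]

Final heap: [50, 40, 35, 27]


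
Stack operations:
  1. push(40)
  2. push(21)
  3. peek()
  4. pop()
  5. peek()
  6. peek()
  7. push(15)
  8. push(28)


push(40) -> [40]
push(21) -> [40, 21]
peek()->21
pop()->21, [40]
peek()->40
peek()->40
push(15) -> [40, 15]
push(28) -> [40, 15, 28]

Final stack: [40, 15, 28]


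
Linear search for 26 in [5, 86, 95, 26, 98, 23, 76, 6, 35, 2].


i=0: 5!=26
i=1: 86!=26
i=2: 95!=26
i=3: 26==26 found!

Found at 3, 4 comps


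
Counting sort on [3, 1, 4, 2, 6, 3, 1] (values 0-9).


Input: [3, 1, 4, 2, 6, 3, 1]
Counts: [0, 2, 1, 2, 1, 0, 1, 0, 0, 0]

Sorted: [1, 1, 2, 3, 3, 4, 6]


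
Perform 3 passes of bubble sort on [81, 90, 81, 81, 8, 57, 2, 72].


Initial: [81, 90, 81, 81, 8, 57, 2, 72]
Pass 1: [81, 81, 81, 8, 57, 2, 72, 90] (6 swaps)
Pass 2: [81, 81, 8, 57, 2, 72, 81, 90] (4 swaps)
Pass 3: [81, 8, 57, 2, 72, 81, 81, 90] (4 swaps)

After 3 passes: [81, 8, 57, 2, 72, 81, 81, 90]


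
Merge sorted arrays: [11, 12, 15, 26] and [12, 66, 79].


Take 11 from A
Take 12 from A
Take 12 from B
Take 15 from A
Take 26 from A

Merged: [11, 12, 12, 15, 26, 66, 79]


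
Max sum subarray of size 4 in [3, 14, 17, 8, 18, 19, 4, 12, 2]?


[0:4]: 42
[1:5]: 57
[2:6]: 62
[3:7]: 49
[4:8]: 53
[5:9]: 37

Max: 62 at [2:6]


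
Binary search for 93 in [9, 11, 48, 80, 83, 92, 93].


Step 1: lo=0, hi=6, mid=3, val=80
Step 2: lo=4, hi=6, mid=5, val=92
Step 3: lo=6, hi=6, mid=6, val=93

Found at index 6


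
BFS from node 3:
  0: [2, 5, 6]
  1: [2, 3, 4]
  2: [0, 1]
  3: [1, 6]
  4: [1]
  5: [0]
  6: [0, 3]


Visit 3, enqueue [1, 6]
Visit 1, enqueue [2, 4]
Visit 6, enqueue [0]
Visit 2, enqueue []
Visit 4, enqueue []
Visit 0, enqueue [5]
Visit 5, enqueue []

BFS order: [3, 1, 6, 2, 4, 0, 5]


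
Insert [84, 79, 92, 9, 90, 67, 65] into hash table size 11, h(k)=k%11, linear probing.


Insert 84: h=7 -> slot 7
Insert 79: h=2 -> slot 2
Insert 92: h=4 -> slot 4
Insert 9: h=9 -> slot 9
Insert 90: h=2, 1 probes -> slot 3
Insert 67: h=1 -> slot 1
Insert 65: h=10 -> slot 10

Table: [None, 67, 79, 90, 92, None, None, 84, None, 9, 65]


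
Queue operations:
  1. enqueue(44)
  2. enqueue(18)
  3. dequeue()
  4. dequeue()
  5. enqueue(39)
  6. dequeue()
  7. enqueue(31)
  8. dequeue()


enqueue(44) -> [44]
enqueue(18) -> [44, 18]
dequeue()->44, [18]
dequeue()->18, []
enqueue(39) -> [39]
dequeue()->39, []
enqueue(31) -> [31]
dequeue()->31, []

Final queue: []


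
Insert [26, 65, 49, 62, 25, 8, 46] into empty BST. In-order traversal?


Insert 26: root
Insert 65: R from 26
Insert 49: R from 26 -> L from 65
Insert 62: R from 26 -> L from 65 -> R from 49
Insert 25: L from 26
Insert 8: L from 26 -> L from 25
Insert 46: R from 26 -> L from 65 -> L from 49

In-order: [8, 25, 26, 46, 49, 62, 65]


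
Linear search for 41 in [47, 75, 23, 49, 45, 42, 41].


i=0: 47!=41
i=1: 75!=41
i=2: 23!=41
i=3: 49!=41
i=4: 45!=41
i=5: 42!=41
i=6: 41==41 found!

Found at 6, 7 comps


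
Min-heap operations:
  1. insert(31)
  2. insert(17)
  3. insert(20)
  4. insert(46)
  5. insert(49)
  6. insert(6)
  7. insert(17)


insert(31) -> [31]
insert(17) -> [17, 31]
insert(20) -> [17, 31, 20]
insert(46) -> [17, 31, 20, 46]
insert(49) -> [17, 31, 20, 46, 49]
insert(6) -> [6, 31, 17, 46, 49, 20]
insert(17) -> [6, 31, 17, 46, 49, 20, 17]

Final heap: [6, 31, 17, 46, 49, 20, 17]


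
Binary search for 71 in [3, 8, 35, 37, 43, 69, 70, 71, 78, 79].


Step 1: lo=0, hi=9, mid=4, val=43
Step 2: lo=5, hi=9, mid=7, val=71

Found at index 7


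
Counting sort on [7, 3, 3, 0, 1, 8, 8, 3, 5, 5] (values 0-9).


Input: [7, 3, 3, 0, 1, 8, 8, 3, 5, 5]
Counts: [1, 1, 0, 3, 0, 2, 0, 1, 2, 0]

Sorted: [0, 1, 3, 3, 3, 5, 5, 7, 8, 8]


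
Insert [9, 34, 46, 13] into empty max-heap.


Insert 9: [9]
Insert 34: [34, 9]
Insert 46: [46, 9, 34]
Insert 13: [46, 13, 34, 9]

Final heap: [46, 13, 34, 9]


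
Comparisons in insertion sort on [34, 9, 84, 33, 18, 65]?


Algorithm: insertion sort
Input: [34, 9, 84, 33, 18, 65]
Sorted: [9, 18, 33, 34, 65, 84]

11


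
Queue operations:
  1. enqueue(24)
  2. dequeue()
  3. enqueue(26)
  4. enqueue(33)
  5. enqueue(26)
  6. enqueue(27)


enqueue(24) -> [24]
dequeue()->24, []
enqueue(26) -> [26]
enqueue(33) -> [26, 33]
enqueue(26) -> [26, 33, 26]
enqueue(27) -> [26, 33, 26, 27]

Final queue: [26, 33, 26, 27]


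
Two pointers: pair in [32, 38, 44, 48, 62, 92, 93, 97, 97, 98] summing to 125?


lo=0(32)+hi=9(98)=130
lo=0(32)+hi=8(97)=129
lo=0(32)+hi=7(97)=129
lo=0(32)+hi=6(93)=125

Yes: 32+93=125


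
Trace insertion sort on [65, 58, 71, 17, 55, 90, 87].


Initial: [65, 58, 71, 17, 55, 90, 87]
Insert 58: [58, 65, 71, 17, 55, 90, 87]
Insert 71: [58, 65, 71, 17, 55, 90, 87]
Insert 17: [17, 58, 65, 71, 55, 90, 87]
Insert 55: [17, 55, 58, 65, 71, 90, 87]
Insert 90: [17, 55, 58, 65, 71, 90, 87]
Insert 87: [17, 55, 58, 65, 71, 87, 90]

Sorted: [17, 55, 58, 65, 71, 87, 90]


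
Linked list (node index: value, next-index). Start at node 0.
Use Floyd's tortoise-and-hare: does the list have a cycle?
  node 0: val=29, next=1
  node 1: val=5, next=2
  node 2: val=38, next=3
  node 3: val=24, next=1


Floyd's tortoise (slow, +1) and hare (fast, +2):
  init: slow=0, fast=0
  step 1: slow=1, fast=2
  step 2: slow=2, fast=1
  step 3: slow=3, fast=3
  slow == fast at node 3: cycle detected

Cycle: yes


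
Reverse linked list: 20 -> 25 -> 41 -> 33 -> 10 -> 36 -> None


Step 1: curr=20, set curr.next=prev(None) | reversed so far: 20
Step 2: curr=25, set curr.next=prev(20) | reversed so far: 25 -> 20
Step 3: curr=41, set curr.next=prev(25) | reversed so far: 41 -> 25 -> 20
Step 4: curr=33, set curr.next=prev(41) | reversed so far: 33 -> 41 -> 25 -> 20
Step 5: curr=10, set curr.next=prev(33) | reversed so far: 10 -> 33 -> 41 -> 25 -> 20
Step 6: curr=36, set curr.next=prev(10) | reversed so far: 36 -> 10 -> 33 -> 41 -> 25 -> 20

36 -> 10 -> 33 -> 41 -> 25 -> 20 -> None


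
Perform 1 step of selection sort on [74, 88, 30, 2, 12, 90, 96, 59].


Initial: [74, 88, 30, 2, 12, 90, 96, 59]
Step 1: min=2 at 3
  Swap: [2, 88, 30, 74, 12, 90, 96, 59]

After 1 step: [2, 88, 30, 74, 12, 90, 96, 59]


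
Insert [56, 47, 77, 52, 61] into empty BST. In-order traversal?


Insert 56: root
Insert 47: L from 56
Insert 77: R from 56
Insert 52: L from 56 -> R from 47
Insert 61: R from 56 -> L from 77

In-order: [47, 52, 56, 61, 77]


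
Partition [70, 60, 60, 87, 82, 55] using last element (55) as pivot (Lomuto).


Pivot: 55
Place pivot at 0: [55, 60, 60, 87, 82, 70]

Partitioned: [55, 60, 60, 87, 82, 70]


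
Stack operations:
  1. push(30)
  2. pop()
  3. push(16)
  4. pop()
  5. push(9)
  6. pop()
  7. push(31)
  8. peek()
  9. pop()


push(30) -> [30]
pop()->30, []
push(16) -> [16]
pop()->16, []
push(9) -> [9]
pop()->9, []
push(31) -> [31]
peek()->31
pop()->31, []

Final stack: []


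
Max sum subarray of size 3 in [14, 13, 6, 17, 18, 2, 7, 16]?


[0:3]: 33
[1:4]: 36
[2:5]: 41
[3:6]: 37
[4:7]: 27
[5:8]: 25

Max: 41 at [2:5]


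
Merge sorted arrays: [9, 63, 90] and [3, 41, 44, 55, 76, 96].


Take 3 from B
Take 9 from A
Take 41 from B
Take 44 from B
Take 55 from B
Take 63 from A
Take 76 from B
Take 90 from A

Merged: [3, 9, 41, 44, 55, 63, 76, 90, 96]


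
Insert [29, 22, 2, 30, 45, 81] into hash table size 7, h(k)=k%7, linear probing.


Insert 29: h=1 -> slot 1
Insert 22: h=1, 1 probes -> slot 2
Insert 2: h=2, 1 probes -> slot 3
Insert 30: h=2, 2 probes -> slot 4
Insert 45: h=3, 2 probes -> slot 5
Insert 81: h=4, 2 probes -> slot 6

Table: [None, 29, 22, 2, 30, 45, 81]


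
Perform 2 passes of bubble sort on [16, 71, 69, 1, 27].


Initial: [16, 71, 69, 1, 27]
Pass 1: [16, 69, 1, 27, 71] (3 swaps)
Pass 2: [16, 1, 27, 69, 71] (2 swaps)

After 2 passes: [16, 1, 27, 69, 71]


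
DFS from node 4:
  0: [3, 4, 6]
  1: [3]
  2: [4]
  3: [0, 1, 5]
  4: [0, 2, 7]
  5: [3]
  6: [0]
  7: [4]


Visit 4, push [7, 2, 0]
Visit 0, push [6, 3]
Visit 3, push [5, 1]
Visit 1, push []
Visit 5, push []
Visit 6, push []
Visit 2, push []
Visit 7, push []

DFS order: [4, 0, 3, 1, 5, 6, 2, 7]


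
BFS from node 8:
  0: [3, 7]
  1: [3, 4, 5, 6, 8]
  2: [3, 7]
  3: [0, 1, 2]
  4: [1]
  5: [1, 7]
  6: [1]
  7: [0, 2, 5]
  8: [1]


Visit 8, enqueue [1]
Visit 1, enqueue [3, 4, 5, 6]
Visit 3, enqueue [0, 2]
Visit 4, enqueue []
Visit 5, enqueue [7]
Visit 6, enqueue []
Visit 0, enqueue []
Visit 2, enqueue []
Visit 7, enqueue []

BFS order: [8, 1, 3, 4, 5, 6, 0, 2, 7]


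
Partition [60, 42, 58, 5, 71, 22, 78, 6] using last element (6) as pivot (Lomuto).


Pivot: 6
  5 <= 6: swap -> [5, 42, 58, 60, 71, 22, 78, 6]
Place pivot at 1: [5, 6, 58, 60, 71, 22, 78, 42]

Partitioned: [5, 6, 58, 60, 71, 22, 78, 42]


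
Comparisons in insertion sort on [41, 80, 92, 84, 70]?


Algorithm: insertion sort
Input: [41, 80, 92, 84, 70]
Sorted: [41, 70, 80, 84, 92]

8


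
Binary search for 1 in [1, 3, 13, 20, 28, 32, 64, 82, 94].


Step 1: lo=0, hi=8, mid=4, val=28
Step 2: lo=0, hi=3, mid=1, val=3
Step 3: lo=0, hi=0, mid=0, val=1

Found at index 0


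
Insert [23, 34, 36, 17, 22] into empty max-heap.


Insert 23: [23]
Insert 34: [34, 23]
Insert 36: [36, 23, 34]
Insert 17: [36, 23, 34, 17]
Insert 22: [36, 23, 34, 17, 22]

Final heap: [36, 23, 34, 17, 22]


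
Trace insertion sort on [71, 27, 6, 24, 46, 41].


Initial: [71, 27, 6, 24, 46, 41]
Insert 27: [27, 71, 6, 24, 46, 41]
Insert 6: [6, 27, 71, 24, 46, 41]
Insert 24: [6, 24, 27, 71, 46, 41]
Insert 46: [6, 24, 27, 46, 71, 41]
Insert 41: [6, 24, 27, 41, 46, 71]

Sorted: [6, 24, 27, 41, 46, 71]


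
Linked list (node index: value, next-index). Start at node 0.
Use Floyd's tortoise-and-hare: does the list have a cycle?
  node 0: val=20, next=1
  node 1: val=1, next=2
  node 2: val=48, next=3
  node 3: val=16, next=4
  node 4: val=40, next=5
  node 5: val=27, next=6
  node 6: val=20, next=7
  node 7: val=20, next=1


Floyd's tortoise (slow, +1) and hare (fast, +2):
  init: slow=0, fast=0
  step 1: slow=1, fast=2
  step 2: slow=2, fast=4
  step 3: slow=3, fast=6
  step 4: slow=4, fast=1
  step 5: slow=5, fast=3
  step 6: slow=6, fast=5
  step 7: slow=7, fast=7
  slow == fast at node 7: cycle detected

Cycle: yes


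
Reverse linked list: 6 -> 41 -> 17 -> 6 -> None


Step 1: curr=6, set curr.next=prev(None) | reversed so far: 6
Step 2: curr=41, set curr.next=prev(6) | reversed so far: 41 -> 6
Step 3: curr=17, set curr.next=prev(41) | reversed so far: 17 -> 41 -> 6
Step 4: curr=6, set curr.next=prev(17) | reversed so far: 6 -> 17 -> 41 -> 6

6 -> 17 -> 41 -> 6 -> None


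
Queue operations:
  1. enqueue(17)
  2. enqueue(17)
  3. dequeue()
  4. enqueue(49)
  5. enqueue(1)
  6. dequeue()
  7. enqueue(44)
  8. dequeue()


enqueue(17) -> [17]
enqueue(17) -> [17, 17]
dequeue()->17, [17]
enqueue(49) -> [17, 49]
enqueue(1) -> [17, 49, 1]
dequeue()->17, [49, 1]
enqueue(44) -> [49, 1, 44]
dequeue()->49, [1, 44]

Final queue: [1, 44]


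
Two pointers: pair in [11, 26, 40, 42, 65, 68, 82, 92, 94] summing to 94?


lo=0(11)+hi=8(94)=105
lo=0(11)+hi=7(92)=103
lo=0(11)+hi=6(82)=93
lo=1(26)+hi=6(82)=108
lo=1(26)+hi=5(68)=94

Yes: 26+68=94


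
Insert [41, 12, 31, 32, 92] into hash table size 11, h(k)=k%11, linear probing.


Insert 41: h=8 -> slot 8
Insert 12: h=1 -> slot 1
Insert 31: h=9 -> slot 9
Insert 32: h=10 -> slot 10
Insert 92: h=4 -> slot 4

Table: [None, 12, None, None, 92, None, None, None, 41, 31, 32]


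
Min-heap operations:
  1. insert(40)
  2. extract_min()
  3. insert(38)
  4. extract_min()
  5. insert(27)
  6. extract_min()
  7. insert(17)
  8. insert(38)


insert(40) -> [40]
extract_min()->40, []
insert(38) -> [38]
extract_min()->38, []
insert(27) -> [27]
extract_min()->27, []
insert(17) -> [17]
insert(38) -> [17, 38]

Final heap: [17, 38]


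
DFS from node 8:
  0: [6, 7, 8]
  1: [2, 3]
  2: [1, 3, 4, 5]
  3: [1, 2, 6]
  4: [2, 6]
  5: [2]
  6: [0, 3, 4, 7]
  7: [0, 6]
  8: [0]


Visit 8, push [0]
Visit 0, push [7, 6]
Visit 6, push [7, 4, 3]
Visit 3, push [2, 1]
Visit 1, push [2]
Visit 2, push [5, 4]
Visit 4, push []
Visit 5, push []
Visit 7, push []

DFS order: [8, 0, 6, 3, 1, 2, 4, 5, 7]


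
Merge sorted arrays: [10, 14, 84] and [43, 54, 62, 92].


Take 10 from A
Take 14 from A
Take 43 from B
Take 54 from B
Take 62 from B
Take 84 from A

Merged: [10, 14, 43, 54, 62, 84, 92]


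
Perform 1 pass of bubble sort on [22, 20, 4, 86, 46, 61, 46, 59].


Initial: [22, 20, 4, 86, 46, 61, 46, 59]
Pass 1: [20, 4, 22, 46, 61, 46, 59, 86] (6 swaps)

After 1 pass: [20, 4, 22, 46, 61, 46, 59, 86]


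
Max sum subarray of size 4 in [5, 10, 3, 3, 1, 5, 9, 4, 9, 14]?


[0:4]: 21
[1:5]: 17
[2:6]: 12
[3:7]: 18
[4:8]: 19
[5:9]: 27
[6:10]: 36

Max: 36 at [6:10]


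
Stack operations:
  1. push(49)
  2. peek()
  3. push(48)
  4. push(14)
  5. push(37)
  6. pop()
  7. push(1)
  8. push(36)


push(49) -> [49]
peek()->49
push(48) -> [49, 48]
push(14) -> [49, 48, 14]
push(37) -> [49, 48, 14, 37]
pop()->37, [49, 48, 14]
push(1) -> [49, 48, 14, 1]
push(36) -> [49, 48, 14, 1, 36]

Final stack: [49, 48, 14, 1, 36]


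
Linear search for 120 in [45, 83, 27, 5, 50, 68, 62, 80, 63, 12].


i=0: 45!=120
i=1: 83!=120
i=2: 27!=120
i=3: 5!=120
i=4: 50!=120
i=5: 68!=120
i=6: 62!=120
i=7: 80!=120
i=8: 63!=120
i=9: 12!=120

Not found, 10 comps


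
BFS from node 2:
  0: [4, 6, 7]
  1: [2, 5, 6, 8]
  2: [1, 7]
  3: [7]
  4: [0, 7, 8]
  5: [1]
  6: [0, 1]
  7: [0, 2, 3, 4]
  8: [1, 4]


Visit 2, enqueue [1, 7]
Visit 1, enqueue [5, 6, 8]
Visit 7, enqueue [0, 3, 4]
Visit 5, enqueue []
Visit 6, enqueue []
Visit 8, enqueue []
Visit 0, enqueue []
Visit 3, enqueue []
Visit 4, enqueue []

BFS order: [2, 1, 7, 5, 6, 8, 0, 3, 4]


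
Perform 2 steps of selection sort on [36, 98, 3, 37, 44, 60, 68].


Initial: [36, 98, 3, 37, 44, 60, 68]
Step 1: min=3 at 2
  Swap: [3, 98, 36, 37, 44, 60, 68]
Step 2: min=36 at 2
  Swap: [3, 36, 98, 37, 44, 60, 68]

After 2 steps: [3, 36, 98, 37, 44, 60, 68]


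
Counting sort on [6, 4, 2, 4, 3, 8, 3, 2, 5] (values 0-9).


Input: [6, 4, 2, 4, 3, 8, 3, 2, 5]
Counts: [0, 0, 2, 2, 2, 1, 1, 0, 1, 0]

Sorted: [2, 2, 3, 3, 4, 4, 5, 6, 8]


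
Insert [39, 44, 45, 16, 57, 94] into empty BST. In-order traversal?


Insert 39: root
Insert 44: R from 39
Insert 45: R from 39 -> R from 44
Insert 16: L from 39
Insert 57: R from 39 -> R from 44 -> R from 45
Insert 94: R from 39 -> R from 44 -> R from 45 -> R from 57

In-order: [16, 39, 44, 45, 57, 94]


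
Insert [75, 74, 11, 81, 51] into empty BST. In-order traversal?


Insert 75: root
Insert 74: L from 75
Insert 11: L from 75 -> L from 74
Insert 81: R from 75
Insert 51: L from 75 -> L from 74 -> R from 11

In-order: [11, 51, 74, 75, 81]


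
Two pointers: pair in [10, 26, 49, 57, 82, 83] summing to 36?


lo=0(10)+hi=5(83)=93
lo=0(10)+hi=4(82)=92
lo=0(10)+hi=3(57)=67
lo=0(10)+hi=2(49)=59
lo=0(10)+hi=1(26)=36

Yes: 10+26=36


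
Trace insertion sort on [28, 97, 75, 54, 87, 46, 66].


Initial: [28, 97, 75, 54, 87, 46, 66]
Insert 97: [28, 97, 75, 54, 87, 46, 66]
Insert 75: [28, 75, 97, 54, 87, 46, 66]
Insert 54: [28, 54, 75, 97, 87, 46, 66]
Insert 87: [28, 54, 75, 87, 97, 46, 66]
Insert 46: [28, 46, 54, 75, 87, 97, 66]
Insert 66: [28, 46, 54, 66, 75, 87, 97]

Sorted: [28, 46, 54, 66, 75, 87, 97]


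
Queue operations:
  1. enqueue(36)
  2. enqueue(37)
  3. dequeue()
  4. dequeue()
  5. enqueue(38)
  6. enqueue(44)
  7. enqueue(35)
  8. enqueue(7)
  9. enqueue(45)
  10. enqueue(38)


enqueue(36) -> [36]
enqueue(37) -> [36, 37]
dequeue()->36, [37]
dequeue()->37, []
enqueue(38) -> [38]
enqueue(44) -> [38, 44]
enqueue(35) -> [38, 44, 35]
enqueue(7) -> [38, 44, 35, 7]
enqueue(45) -> [38, 44, 35, 7, 45]
enqueue(38) -> [38, 44, 35, 7, 45, 38]

Final queue: [38, 44, 35, 7, 45, 38]


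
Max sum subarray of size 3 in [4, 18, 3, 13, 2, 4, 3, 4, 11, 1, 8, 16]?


[0:3]: 25
[1:4]: 34
[2:5]: 18
[3:6]: 19
[4:7]: 9
[5:8]: 11
[6:9]: 18
[7:10]: 16
[8:11]: 20
[9:12]: 25

Max: 34 at [1:4]


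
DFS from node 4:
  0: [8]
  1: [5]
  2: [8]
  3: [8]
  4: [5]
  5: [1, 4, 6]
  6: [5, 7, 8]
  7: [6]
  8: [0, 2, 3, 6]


Visit 4, push [5]
Visit 5, push [6, 1]
Visit 1, push []
Visit 6, push [8, 7]
Visit 7, push []
Visit 8, push [3, 2, 0]
Visit 0, push []
Visit 2, push []
Visit 3, push []

DFS order: [4, 5, 1, 6, 7, 8, 0, 2, 3]


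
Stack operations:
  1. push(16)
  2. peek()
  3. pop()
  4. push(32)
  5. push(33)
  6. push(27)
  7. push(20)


push(16) -> [16]
peek()->16
pop()->16, []
push(32) -> [32]
push(33) -> [32, 33]
push(27) -> [32, 33, 27]
push(20) -> [32, 33, 27, 20]

Final stack: [32, 33, 27, 20]


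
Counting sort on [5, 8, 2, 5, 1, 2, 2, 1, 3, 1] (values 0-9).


Input: [5, 8, 2, 5, 1, 2, 2, 1, 3, 1]
Counts: [0, 3, 3, 1, 0, 2, 0, 0, 1, 0]

Sorted: [1, 1, 1, 2, 2, 2, 3, 5, 5, 8]


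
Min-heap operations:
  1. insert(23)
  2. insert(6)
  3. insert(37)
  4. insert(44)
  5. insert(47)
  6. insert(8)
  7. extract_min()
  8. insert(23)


insert(23) -> [23]
insert(6) -> [6, 23]
insert(37) -> [6, 23, 37]
insert(44) -> [6, 23, 37, 44]
insert(47) -> [6, 23, 37, 44, 47]
insert(8) -> [6, 23, 8, 44, 47, 37]
extract_min()->6, [8, 23, 37, 44, 47]
insert(23) -> [8, 23, 23, 44, 47, 37]

Final heap: [8, 23, 23, 44, 47, 37]


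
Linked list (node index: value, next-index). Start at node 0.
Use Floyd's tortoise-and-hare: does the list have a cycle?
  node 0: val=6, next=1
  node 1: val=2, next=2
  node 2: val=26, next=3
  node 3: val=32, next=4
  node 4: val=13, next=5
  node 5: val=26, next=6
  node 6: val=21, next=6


Floyd's tortoise (slow, +1) and hare (fast, +2):
  init: slow=0, fast=0
  step 1: slow=1, fast=2
  step 2: slow=2, fast=4
  step 3: slow=3, fast=6
  step 4: slow=4, fast=6
  step 5: slow=5, fast=6
  step 6: slow=6, fast=6
  slow == fast at node 6: cycle detected

Cycle: yes


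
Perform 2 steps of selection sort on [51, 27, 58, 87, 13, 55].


Initial: [51, 27, 58, 87, 13, 55]
Step 1: min=13 at 4
  Swap: [13, 27, 58, 87, 51, 55]
Step 2: min=27 at 1
  Swap: [13, 27, 58, 87, 51, 55]

After 2 steps: [13, 27, 58, 87, 51, 55]


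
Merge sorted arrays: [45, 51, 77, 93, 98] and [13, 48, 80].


Take 13 from B
Take 45 from A
Take 48 from B
Take 51 from A
Take 77 from A
Take 80 from B

Merged: [13, 45, 48, 51, 77, 80, 93, 98]


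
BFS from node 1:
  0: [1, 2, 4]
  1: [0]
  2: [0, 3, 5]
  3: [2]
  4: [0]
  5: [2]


Visit 1, enqueue [0]
Visit 0, enqueue [2, 4]
Visit 2, enqueue [3, 5]
Visit 4, enqueue []
Visit 3, enqueue []
Visit 5, enqueue []

BFS order: [1, 0, 2, 4, 3, 5]


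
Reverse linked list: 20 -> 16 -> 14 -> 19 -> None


Step 1: curr=20, set curr.next=prev(None) | reversed so far: 20
Step 2: curr=16, set curr.next=prev(20) | reversed so far: 16 -> 20
Step 3: curr=14, set curr.next=prev(16) | reversed so far: 14 -> 16 -> 20
Step 4: curr=19, set curr.next=prev(14) | reversed so far: 19 -> 14 -> 16 -> 20

19 -> 14 -> 16 -> 20 -> None


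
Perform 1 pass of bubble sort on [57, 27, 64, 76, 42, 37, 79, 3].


Initial: [57, 27, 64, 76, 42, 37, 79, 3]
Pass 1: [27, 57, 64, 42, 37, 76, 3, 79] (4 swaps)

After 1 pass: [27, 57, 64, 42, 37, 76, 3, 79]


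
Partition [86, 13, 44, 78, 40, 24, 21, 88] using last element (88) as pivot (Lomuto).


Pivot: 88
  86 <= 88: advance i (no swap)
  13 <= 88: advance i (no swap)
  44 <= 88: advance i (no swap)
  78 <= 88: advance i (no swap)
  40 <= 88: advance i (no swap)
  24 <= 88: advance i (no swap)
  21 <= 88: advance i (no swap)
Place pivot at 7: [86, 13, 44, 78, 40, 24, 21, 88]

Partitioned: [86, 13, 44, 78, 40, 24, 21, 88]


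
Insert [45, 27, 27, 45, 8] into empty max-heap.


Insert 45: [45]
Insert 27: [45, 27]
Insert 27: [45, 27, 27]
Insert 45: [45, 45, 27, 27]
Insert 8: [45, 45, 27, 27, 8]

Final heap: [45, 45, 27, 27, 8]


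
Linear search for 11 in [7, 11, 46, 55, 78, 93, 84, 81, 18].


i=0: 7!=11
i=1: 11==11 found!

Found at 1, 2 comps


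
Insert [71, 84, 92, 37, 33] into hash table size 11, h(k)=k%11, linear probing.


Insert 71: h=5 -> slot 5
Insert 84: h=7 -> slot 7
Insert 92: h=4 -> slot 4
Insert 37: h=4, 2 probes -> slot 6
Insert 33: h=0 -> slot 0

Table: [33, None, None, None, 92, 71, 37, 84, None, None, None]


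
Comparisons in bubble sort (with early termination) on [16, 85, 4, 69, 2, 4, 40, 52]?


Algorithm: bubble sort (with early termination)
Input: [16, 85, 4, 69, 2, 4, 40, 52]
Sorted: [2, 4, 4, 16, 40, 52, 69, 85]

25


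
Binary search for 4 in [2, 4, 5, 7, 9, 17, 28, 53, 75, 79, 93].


Step 1: lo=0, hi=10, mid=5, val=17
Step 2: lo=0, hi=4, mid=2, val=5
Step 3: lo=0, hi=1, mid=0, val=2
Step 4: lo=1, hi=1, mid=1, val=4

Found at index 1


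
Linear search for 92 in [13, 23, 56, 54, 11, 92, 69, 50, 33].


i=0: 13!=92
i=1: 23!=92
i=2: 56!=92
i=3: 54!=92
i=4: 11!=92
i=5: 92==92 found!

Found at 5, 6 comps


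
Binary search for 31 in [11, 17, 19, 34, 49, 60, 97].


Step 1: lo=0, hi=6, mid=3, val=34
Step 2: lo=0, hi=2, mid=1, val=17
Step 3: lo=2, hi=2, mid=2, val=19

Not found


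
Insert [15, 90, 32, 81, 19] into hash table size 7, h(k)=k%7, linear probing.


Insert 15: h=1 -> slot 1
Insert 90: h=6 -> slot 6
Insert 32: h=4 -> slot 4
Insert 81: h=4, 1 probes -> slot 5
Insert 19: h=5, 2 probes -> slot 0

Table: [19, 15, None, None, 32, 81, 90]


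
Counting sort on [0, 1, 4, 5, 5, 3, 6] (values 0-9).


Input: [0, 1, 4, 5, 5, 3, 6]
Counts: [1, 1, 0, 1, 1, 2, 1, 0, 0, 0]

Sorted: [0, 1, 3, 4, 5, 5, 6]


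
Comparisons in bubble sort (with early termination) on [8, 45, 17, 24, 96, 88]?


Algorithm: bubble sort (with early termination)
Input: [8, 45, 17, 24, 96, 88]
Sorted: [8, 17, 24, 45, 88, 96]

9


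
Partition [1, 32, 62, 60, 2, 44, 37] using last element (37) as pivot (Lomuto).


Pivot: 37
  1 <= 37: advance i (no swap)
  32 <= 37: advance i (no swap)
  2 <= 37: swap -> [1, 32, 2, 60, 62, 44, 37]
Place pivot at 3: [1, 32, 2, 37, 62, 44, 60]

Partitioned: [1, 32, 2, 37, 62, 44, 60]


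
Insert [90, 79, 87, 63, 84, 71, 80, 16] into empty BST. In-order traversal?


Insert 90: root
Insert 79: L from 90
Insert 87: L from 90 -> R from 79
Insert 63: L from 90 -> L from 79
Insert 84: L from 90 -> R from 79 -> L from 87
Insert 71: L from 90 -> L from 79 -> R from 63
Insert 80: L from 90 -> R from 79 -> L from 87 -> L from 84
Insert 16: L from 90 -> L from 79 -> L from 63

In-order: [16, 63, 71, 79, 80, 84, 87, 90]


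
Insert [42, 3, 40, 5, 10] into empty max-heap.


Insert 42: [42]
Insert 3: [42, 3]
Insert 40: [42, 3, 40]
Insert 5: [42, 5, 40, 3]
Insert 10: [42, 10, 40, 3, 5]

Final heap: [42, 10, 40, 3, 5]


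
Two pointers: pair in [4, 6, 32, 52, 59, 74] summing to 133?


lo=0(4)+hi=5(74)=78
lo=1(6)+hi=5(74)=80
lo=2(32)+hi=5(74)=106
lo=3(52)+hi=5(74)=126
lo=4(59)+hi=5(74)=133

Yes: 59+74=133


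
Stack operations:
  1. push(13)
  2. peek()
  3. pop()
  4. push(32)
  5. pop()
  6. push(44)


push(13) -> [13]
peek()->13
pop()->13, []
push(32) -> [32]
pop()->32, []
push(44) -> [44]

Final stack: [44]


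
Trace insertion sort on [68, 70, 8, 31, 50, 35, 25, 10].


Initial: [68, 70, 8, 31, 50, 35, 25, 10]
Insert 70: [68, 70, 8, 31, 50, 35, 25, 10]
Insert 8: [8, 68, 70, 31, 50, 35, 25, 10]
Insert 31: [8, 31, 68, 70, 50, 35, 25, 10]
Insert 50: [8, 31, 50, 68, 70, 35, 25, 10]
Insert 35: [8, 31, 35, 50, 68, 70, 25, 10]
Insert 25: [8, 25, 31, 35, 50, 68, 70, 10]
Insert 10: [8, 10, 25, 31, 35, 50, 68, 70]

Sorted: [8, 10, 25, 31, 35, 50, 68, 70]


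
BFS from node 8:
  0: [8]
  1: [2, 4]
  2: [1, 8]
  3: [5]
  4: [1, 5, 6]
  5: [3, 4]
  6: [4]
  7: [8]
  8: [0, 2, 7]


Visit 8, enqueue [0, 2, 7]
Visit 0, enqueue []
Visit 2, enqueue [1]
Visit 7, enqueue []
Visit 1, enqueue [4]
Visit 4, enqueue [5, 6]
Visit 5, enqueue [3]
Visit 6, enqueue []
Visit 3, enqueue []

BFS order: [8, 0, 2, 7, 1, 4, 5, 6, 3]


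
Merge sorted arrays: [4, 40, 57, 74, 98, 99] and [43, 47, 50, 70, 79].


Take 4 from A
Take 40 from A
Take 43 from B
Take 47 from B
Take 50 from B
Take 57 from A
Take 70 from B
Take 74 from A
Take 79 from B

Merged: [4, 40, 43, 47, 50, 57, 70, 74, 79, 98, 99]


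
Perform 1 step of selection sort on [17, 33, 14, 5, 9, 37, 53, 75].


Initial: [17, 33, 14, 5, 9, 37, 53, 75]
Step 1: min=5 at 3
  Swap: [5, 33, 14, 17, 9, 37, 53, 75]

After 1 step: [5, 33, 14, 17, 9, 37, 53, 75]


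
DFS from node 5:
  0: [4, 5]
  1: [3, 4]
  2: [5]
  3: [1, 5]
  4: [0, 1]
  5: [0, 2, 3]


Visit 5, push [3, 2, 0]
Visit 0, push [4]
Visit 4, push [1]
Visit 1, push [3]
Visit 3, push []
Visit 2, push []

DFS order: [5, 0, 4, 1, 3, 2]


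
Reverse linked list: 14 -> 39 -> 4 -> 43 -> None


Step 1: curr=14, set curr.next=prev(None) | reversed so far: 14
Step 2: curr=39, set curr.next=prev(14) | reversed so far: 39 -> 14
Step 3: curr=4, set curr.next=prev(39) | reversed so far: 4 -> 39 -> 14
Step 4: curr=43, set curr.next=prev(4) | reversed so far: 43 -> 4 -> 39 -> 14

43 -> 4 -> 39 -> 14 -> None


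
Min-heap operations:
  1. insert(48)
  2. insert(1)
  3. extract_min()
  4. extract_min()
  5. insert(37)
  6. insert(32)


insert(48) -> [48]
insert(1) -> [1, 48]
extract_min()->1, [48]
extract_min()->48, []
insert(37) -> [37]
insert(32) -> [32, 37]

Final heap: [32, 37]


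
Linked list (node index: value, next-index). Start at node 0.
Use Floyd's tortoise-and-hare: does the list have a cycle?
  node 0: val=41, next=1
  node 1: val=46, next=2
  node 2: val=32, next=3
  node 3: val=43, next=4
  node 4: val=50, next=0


Floyd's tortoise (slow, +1) and hare (fast, +2):
  init: slow=0, fast=0
  step 1: slow=1, fast=2
  step 2: slow=2, fast=4
  step 3: slow=3, fast=1
  step 4: slow=4, fast=3
  step 5: slow=0, fast=0
  slow == fast at node 0: cycle detected

Cycle: yes


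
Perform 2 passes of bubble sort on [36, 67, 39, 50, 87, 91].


Initial: [36, 67, 39, 50, 87, 91]
Pass 1: [36, 39, 50, 67, 87, 91] (2 swaps)
Pass 2: [36, 39, 50, 67, 87, 91] (0 swaps)

After 2 passes: [36, 39, 50, 67, 87, 91]


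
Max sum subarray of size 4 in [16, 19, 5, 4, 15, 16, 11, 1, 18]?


[0:4]: 44
[1:5]: 43
[2:6]: 40
[3:7]: 46
[4:8]: 43
[5:9]: 46

Max: 46 at [3:7]


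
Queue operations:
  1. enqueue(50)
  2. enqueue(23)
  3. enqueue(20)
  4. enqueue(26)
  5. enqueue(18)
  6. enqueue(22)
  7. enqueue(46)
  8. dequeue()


enqueue(50) -> [50]
enqueue(23) -> [50, 23]
enqueue(20) -> [50, 23, 20]
enqueue(26) -> [50, 23, 20, 26]
enqueue(18) -> [50, 23, 20, 26, 18]
enqueue(22) -> [50, 23, 20, 26, 18, 22]
enqueue(46) -> [50, 23, 20, 26, 18, 22, 46]
dequeue()->50, [23, 20, 26, 18, 22, 46]

Final queue: [23, 20, 26, 18, 22, 46]


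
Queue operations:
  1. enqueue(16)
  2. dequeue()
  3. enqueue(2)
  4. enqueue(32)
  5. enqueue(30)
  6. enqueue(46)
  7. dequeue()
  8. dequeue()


enqueue(16) -> [16]
dequeue()->16, []
enqueue(2) -> [2]
enqueue(32) -> [2, 32]
enqueue(30) -> [2, 32, 30]
enqueue(46) -> [2, 32, 30, 46]
dequeue()->2, [32, 30, 46]
dequeue()->32, [30, 46]

Final queue: [30, 46]


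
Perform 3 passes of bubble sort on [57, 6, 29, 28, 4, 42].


Initial: [57, 6, 29, 28, 4, 42]
Pass 1: [6, 29, 28, 4, 42, 57] (5 swaps)
Pass 2: [6, 28, 4, 29, 42, 57] (2 swaps)
Pass 3: [6, 4, 28, 29, 42, 57] (1 swaps)

After 3 passes: [6, 4, 28, 29, 42, 57]


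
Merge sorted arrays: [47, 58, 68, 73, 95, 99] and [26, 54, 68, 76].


Take 26 from B
Take 47 from A
Take 54 from B
Take 58 from A
Take 68 from A
Take 68 from B
Take 73 from A
Take 76 from B

Merged: [26, 47, 54, 58, 68, 68, 73, 76, 95, 99]


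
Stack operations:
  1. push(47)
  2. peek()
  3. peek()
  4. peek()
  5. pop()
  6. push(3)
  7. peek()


push(47) -> [47]
peek()->47
peek()->47
peek()->47
pop()->47, []
push(3) -> [3]
peek()->3

Final stack: [3]


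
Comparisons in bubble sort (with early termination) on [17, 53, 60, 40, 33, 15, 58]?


Algorithm: bubble sort (with early termination)
Input: [17, 53, 60, 40, 33, 15, 58]
Sorted: [15, 17, 33, 40, 53, 58, 60]

21


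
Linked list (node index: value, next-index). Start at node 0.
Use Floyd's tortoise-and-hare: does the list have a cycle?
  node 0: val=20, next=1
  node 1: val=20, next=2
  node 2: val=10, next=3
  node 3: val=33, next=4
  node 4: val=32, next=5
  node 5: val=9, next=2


Floyd's tortoise (slow, +1) and hare (fast, +2):
  init: slow=0, fast=0
  step 1: slow=1, fast=2
  step 2: slow=2, fast=4
  step 3: slow=3, fast=2
  step 4: slow=4, fast=4
  slow == fast at node 4: cycle detected

Cycle: yes


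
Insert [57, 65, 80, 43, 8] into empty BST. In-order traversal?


Insert 57: root
Insert 65: R from 57
Insert 80: R from 57 -> R from 65
Insert 43: L from 57
Insert 8: L from 57 -> L from 43

In-order: [8, 43, 57, 65, 80]


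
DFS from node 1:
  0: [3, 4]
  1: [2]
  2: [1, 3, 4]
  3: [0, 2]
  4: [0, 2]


Visit 1, push [2]
Visit 2, push [4, 3]
Visit 3, push [0]
Visit 0, push [4]
Visit 4, push []

DFS order: [1, 2, 3, 0, 4]


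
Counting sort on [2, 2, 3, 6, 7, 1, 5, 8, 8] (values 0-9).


Input: [2, 2, 3, 6, 7, 1, 5, 8, 8]
Counts: [0, 1, 2, 1, 0, 1, 1, 1, 2, 0]

Sorted: [1, 2, 2, 3, 5, 6, 7, 8, 8]


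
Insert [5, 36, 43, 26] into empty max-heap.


Insert 5: [5]
Insert 36: [36, 5]
Insert 43: [43, 5, 36]
Insert 26: [43, 26, 36, 5]

Final heap: [43, 26, 36, 5]


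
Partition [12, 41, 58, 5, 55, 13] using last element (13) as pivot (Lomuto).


Pivot: 13
  12 <= 13: advance i (no swap)
  5 <= 13: swap -> [12, 5, 58, 41, 55, 13]
Place pivot at 2: [12, 5, 13, 41, 55, 58]

Partitioned: [12, 5, 13, 41, 55, 58]


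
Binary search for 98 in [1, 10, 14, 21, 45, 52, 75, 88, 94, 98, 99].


Step 1: lo=0, hi=10, mid=5, val=52
Step 2: lo=6, hi=10, mid=8, val=94
Step 3: lo=9, hi=10, mid=9, val=98

Found at index 9


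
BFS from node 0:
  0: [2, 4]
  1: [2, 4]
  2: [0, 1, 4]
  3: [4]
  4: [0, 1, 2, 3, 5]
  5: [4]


Visit 0, enqueue [2, 4]
Visit 2, enqueue [1]
Visit 4, enqueue [3, 5]
Visit 1, enqueue []
Visit 3, enqueue []
Visit 5, enqueue []

BFS order: [0, 2, 4, 1, 3, 5]


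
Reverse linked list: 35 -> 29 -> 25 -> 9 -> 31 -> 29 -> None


Step 1: curr=35, set curr.next=prev(None) | reversed so far: 35
Step 2: curr=29, set curr.next=prev(35) | reversed so far: 29 -> 35
Step 3: curr=25, set curr.next=prev(29) | reversed so far: 25 -> 29 -> 35
Step 4: curr=9, set curr.next=prev(25) | reversed so far: 9 -> 25 -> 29 -> 35
Step 5: curr=31, set curr.next=prev(9) | reversed so far: 31 -> 9 -> 25 -> 29 -> 35
Step 6: curr=29, set curr.next=prev(31) | reversed so far: 29 -> 31 -> 9 -> 25 -> 29 -> 35

29 -> 31 -> 9 -> 25 -> 29 -> 35 -> None


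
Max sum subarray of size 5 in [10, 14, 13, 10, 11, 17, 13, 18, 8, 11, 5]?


[0:5]: 58
[1:6]: 65
[2:7]: 64
[3:8]: 69
[4:9]: 67
[5:10]: 67
[6:11]: 55

Max: 69 at [3:8]


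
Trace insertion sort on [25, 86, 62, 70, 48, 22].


Initial: [25, 86, 62, 70, 48, 22]
Insert 86: [25, 86, 62, 70, 48, 22]
Insert 62: [25, 62, 86, 70, 48, 22]
Insert 70: [25, 62, 70, 86, 48, 22]
Insert 48: [25, 48, 62, 70, 86, 22]
Insert 22: [22, 25, 48, 62, 70, 86]

Sorted: [22, 25, 48, 62, 70, 86]


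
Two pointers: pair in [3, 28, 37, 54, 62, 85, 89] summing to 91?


lo=0(3)+hi=6(89)=92
lo=0(3)+hi=5(85)=88
lo=1(28)+hi=5(85)=113
lo=1(28)+hi=4(62)=90
lo=2(37)+hi=4(62)=99
lo=2(37)+hi=3(54)=91

Yes: 37+54=91


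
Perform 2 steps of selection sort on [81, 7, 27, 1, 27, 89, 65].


Initial: [81, 7, 27, 1, 27, 89, 65]
Step 1: min=1 at 3
  Swap: [1, 7, 27, 81, 27, 89, 65]
Step 2: min=7 at 1
  Swap: [1, 7, 27, 81, 27, 89, 65]

After 2 steps: [1, 7, 27, 81, 27, 89, 65]


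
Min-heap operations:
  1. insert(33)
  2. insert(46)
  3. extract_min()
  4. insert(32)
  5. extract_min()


insert(33) -> [33]
insert(46) -> [33, 46]
extract_min()->33, [46]
insert(32) -> [32, 46]
extract_min()->32, [46]

Final heap: [46]


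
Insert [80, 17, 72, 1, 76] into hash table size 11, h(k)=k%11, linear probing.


Insert 80: h=3 -> slot 3
Insert 17: h=6 -> slot 6
Insert 72: h=6, 1 probes -> slot 7
Insert 1: h=1 -> slot 1
Insert 76: h=10 -> slot 10

Table: [None, 1, None, 80, None, None, 17, 72, None, None, 76]


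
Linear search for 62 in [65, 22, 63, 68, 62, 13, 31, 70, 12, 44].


i=0: 65!=62
i=1: 22!=62
i=2: 63!=62
i=3: 68!=62
i=4: 62==62 found!

Found at 4, 5 comps


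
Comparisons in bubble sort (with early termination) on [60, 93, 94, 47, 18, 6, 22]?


Algorithm: bubble sort (with early termination)
Input: [60, 93, 94, 47, 18, 6, 22]
Sorted: [6, 18, 22, 47, 60, 93, 94]

21


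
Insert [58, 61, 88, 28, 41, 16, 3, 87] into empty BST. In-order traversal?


Insert 58: root
Insert 61: R from 58
Insert 88: R from 58 -> R from 61
Insert 28: L from 58
Insert 41: L from 58 -> R from 28
Insert 16: L from 58 -> L from 28
Insert 3: L from 58 -> L from 28 -> L from 16
Insert 87: R from 58 -> R from 61 -> L from 88

In-order: [3, 16, 28, 41, 58, 61, 87, 88]


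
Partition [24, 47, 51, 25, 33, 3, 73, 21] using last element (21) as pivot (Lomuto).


Pivot: 21
  3 <= 21: swap -> [3, 47, 51, 25, 33, 24, 73, 21]
Place pivot at 1: [3, 21, 51, 25, 33, 24, 73, 47]

Partitioned: [3, 21, 51, 25, 33, 24, 73, 47]


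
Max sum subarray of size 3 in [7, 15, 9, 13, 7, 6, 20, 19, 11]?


[0:3]: 31
[1:4]: 37
[2:5]: 29
[3:6]: 26
[4:7]: 33
[5:8]: 45
[6:9]: 50

Max: 50 at [6:9]


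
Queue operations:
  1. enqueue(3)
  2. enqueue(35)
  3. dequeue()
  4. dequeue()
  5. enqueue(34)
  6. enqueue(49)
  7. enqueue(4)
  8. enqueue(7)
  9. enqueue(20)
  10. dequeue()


enqueue(3) -> [3]
enqueue(35) -> [3, 35]
dequeue()->3, [35]
dequeue()->35, []
enqueue(34) -> [34]
enqueue(49) -> [34, 49]
enqueue(4) -> [34, 49, 4]
enqueue(7) -> [34, 49, 4, 7]
enqueue(20) -> [34, 49, 4, 7, 20]
dequeue()->34, [49, 4, 7, 20]

Final queue: [49, 4, 7, 20]


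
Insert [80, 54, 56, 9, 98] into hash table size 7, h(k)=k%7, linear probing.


Insert 80: h=3 -> slot 3
Insert 54: h=5 -> slot 5
Insert 56: h=0 -> slot 0
Insert 9: h=2 -> slot 2
Insert 98: h=0, 1 probes -> slot 1

Table: [56, 98, 9, 80, None, 54, None]


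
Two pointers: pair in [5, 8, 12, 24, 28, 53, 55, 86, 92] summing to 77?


lo=0(5)+hi=8(92)=97
lo=0(5)+hi=7(86)=91
lo=0(5)+hi=6(55)=60
lo=1(8)+hi=6(55)=63
lo=2(12)+hi=6(55)=67
lo=3(24)+hi=6(55)=79
lo=3(24)+hi=5(53)=77

Yes: 24+53=77


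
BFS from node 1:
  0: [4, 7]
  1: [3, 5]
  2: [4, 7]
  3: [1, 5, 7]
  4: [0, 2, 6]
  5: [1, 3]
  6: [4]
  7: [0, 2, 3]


Visit 1, enqueue [3, 5]
Visit 3, enqueue [7]
Visit 5, enqueue []
Visit 7, enqueue [0, 2]
Visit 0, enqueue [4]
Visit 2, enqueue []
Visit 4, enqueue [6]
Visit 6, enqueue []

BFS order: [1, 3, 5, 7, 0, 2, 4, 6]


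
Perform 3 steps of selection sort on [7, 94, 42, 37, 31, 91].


Initial: [7, 94, 42, 37, 31, 91]
Step 1: min=7 at 0
  Swap: [7, 94, 42, 37, 31, 91]
Step 2: min=31 at 4
  Swap: [7, 31, 42, 37, 94, 91]
Step 3: min=37 at 3
  Swap: [7, 31, 37, 42, 94, 91]

After 3 steps: [7, 31, 37, 42, 94, 91]


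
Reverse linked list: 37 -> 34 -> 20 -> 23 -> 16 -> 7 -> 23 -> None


Step 1: curr=37, set curr.next=prev(None) | reversed so far: 37
Step 2: curr=34, set curr.next=prev(37) | reversed so far: 34 -> 37
Step 3: curr=20, set curr.next=prev(34) | reversed so far: 20 -> 34 -> 37
Step 4: curr=23, set curr.next=prev(20) | reversed so far: 23 -> 20 -> 34 -> 37
Step 5: curr=16, set curr.next=prev(23) | reversed so far: 16 -> 23 -> 20 -> 34 -> 37
Step 6: curr=7, set curr.next=prev(16) | reversed so far: 7 -> 16 -> 23 -> 20 -> 34 -> 37
Step 7: curr=23, set curr.next=prev(7) | reversed so far: 23 -> 7 -> 16 -> 23 -> 20 -> 34 -> 37

23 -> 7 -> 16 -> 23 -> 20 -> 34 -> 37 -> None


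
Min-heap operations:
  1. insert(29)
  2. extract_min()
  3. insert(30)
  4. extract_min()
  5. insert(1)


insert(29) -> [29]
extract_min()->29, []
insert(30) -> [30]
extract_min()->30, []
insert(1) -> [1]

Final heap: [1]


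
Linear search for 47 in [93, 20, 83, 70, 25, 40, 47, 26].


i=0: 93!=47
i=1: 20!=47
i=2: 83!=47
i=3: 70!=47
i=4: 25!=47
i=5: 40!=47
i=6: 47==47 found!

Found at 6, 7 comps


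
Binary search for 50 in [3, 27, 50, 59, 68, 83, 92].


Step 1: lo=0, hi=6, mid=3, val=59
Step 2: lo=0, hi=2, mid=1, val=27
Step 3: lo=2, hi=2, mid=2, val=50

Found at index 2


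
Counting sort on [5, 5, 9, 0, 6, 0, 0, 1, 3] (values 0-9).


Input: [5, 5, 9, 0, 6, 0, 0, 1, 3]
Counts: [3, 1, 0, 1, 0, 2, 1, 0, 0, 1]

Sorted: [0, 0, 0, 1, 3, 5, 5, 6, 9]


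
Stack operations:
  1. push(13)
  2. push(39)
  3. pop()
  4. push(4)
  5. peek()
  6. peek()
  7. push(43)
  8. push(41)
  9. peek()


push(13) -> [13]
push(39) -> [13, 39]
pop()->39, [13]
push(4) -> [13, 4]
peek()->4
peek()->4
push(43) -> [13, 4, 43]
push(41) -> [13, 4, 43, 41]
peek()->41

Final stack: [13, 4, 43, 41]


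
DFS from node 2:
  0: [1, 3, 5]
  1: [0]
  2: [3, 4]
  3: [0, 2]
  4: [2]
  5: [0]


Visit 2, push [4, 3]
Visit 3, push [0]
Visit 0, push [5, 1]
Visit 1, push []
Visit 5, push []
Visit 4, push []

DFS order: [2, 3, 0, 1, 5, 4]


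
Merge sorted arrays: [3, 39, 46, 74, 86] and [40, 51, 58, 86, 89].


Take 3 from A
Take 39 from A
Take 40 from B
Take 46 from A
Take 51 from B
Take 58 from B
Take 74 from A
Take 86 from A

Merged: [3, 39, 40, 46, 51, 58, 74, 86, 86, 89]


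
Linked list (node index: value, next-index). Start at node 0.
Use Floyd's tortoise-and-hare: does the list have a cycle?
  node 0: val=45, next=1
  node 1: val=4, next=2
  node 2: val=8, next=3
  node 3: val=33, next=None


Floyd's tortoise (slow, +1) and hare (fast, +2):
  init: slow=0, fast=0
  step 1: slow=1, fast=2
  step 2: fast 2->3->None, no cycle

Cycle: no


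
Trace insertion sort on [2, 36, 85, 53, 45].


Initial: [2, 36, 85, 53, 45]
Insert 36: [2, 36, 85, 53, 45]
Insert 85: [2, 36, 85, 53, 45]
Insert 53: [2, 36, 53, 85, 45]
Insert 45: [2, 36, 45, 53, 85]

Sorted: [2, 36, 45, 53, 85]


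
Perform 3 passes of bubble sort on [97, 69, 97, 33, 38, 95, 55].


Initial: [97, 69, 97, 33, 38, 95, 55]
Pass 1: [69, 97, 33, 38, 95, 55, 97] (5 swaps)
Pass 2: [69, 33, 38, 95, 55, 97, 97] (4 swaps)
Pass 3: [33, 38, 69, 55, 95, 97, 97] (3 swaps)

After 3 passes: [33, 38, 69, 55, 95, 97, 97]


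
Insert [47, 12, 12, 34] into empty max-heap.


Insert 47: [47]
Insert 12: [47, 12]
Insert 12: [47, 12, 12]
Insert 34: [47, 34, 12, 12]

Final heap: [47, 34, 12, 12]


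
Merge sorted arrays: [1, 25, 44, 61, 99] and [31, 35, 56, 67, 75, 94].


Take 1 from A
Take 25 from A
Take 31 from B
Take 35 from B
Take 44 from A
Take 56 from B
Take 61 from A
Take 67 from B
Take 75 from B
Take 94 from B

Merged: [1, 25, 31, 35, 44, 56, 61, 67, 75, 94, 99]


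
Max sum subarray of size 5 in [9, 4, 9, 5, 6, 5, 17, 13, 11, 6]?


[0:5]: 33
[1:6]: 29
[2:7]: 42
[3:8]: 46
[4:9]: 52
[5:10]: 52

Max: 52 at [4:9]


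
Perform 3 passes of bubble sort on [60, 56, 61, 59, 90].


Initial: [60, 56, 61, 59, 90]
Pass 1: [56, 60, 59, 61, 90] (2 swaps)
Pass 2: [56, 59, 60, 61, 90] (1 swaps)
Pass 3: [56, 59, 60, 61, 90] (0 swaps)

After 3 passes: [56, 59, 60, 61, 90]


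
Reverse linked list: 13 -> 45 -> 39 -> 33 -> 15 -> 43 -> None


Step 1: curr=13, set curr.next=prev(None) | reversed so far: 13
Step 2: curr=45, set curr.next=prev(13) | reversed so far: 45 -> 13
Step 3: curr=39, set curr.next=prev(45) | reversed so far: 39 -> 45 -> 13
Step 4: curr=33, set curr.next=prev(39) | reversed so far: 33 -> 39 -> 45 -> 13
Step 5: curr=15, set curr.next=prev(33) | reversed so far: 15 -> 33 -> 39 -> 45 -> 13
Step 6: curr=43, set curr.next=prev(15) | reversed so far: 43 -> 15 -> 33 -> 39 -> 45 -> 13

43 -> 15 -> 33 -> 39 -> 45 -> 13 -> None
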